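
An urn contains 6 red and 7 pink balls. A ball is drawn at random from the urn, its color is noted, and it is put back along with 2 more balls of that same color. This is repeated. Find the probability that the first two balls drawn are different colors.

28/65

Either red then pink, or pink then red; after the first draw the total is 15.
P = (6/13)·(7/15) + (7/13)·(6/15) = 28/65 ≈ 0.4308.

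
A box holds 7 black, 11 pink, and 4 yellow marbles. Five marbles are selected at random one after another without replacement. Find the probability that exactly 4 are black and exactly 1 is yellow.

10/1881

Unordered draws without replacement: count favorable combinations over C(22,5).
Favorable = C(7,4) · C(11,0) · C(4,1) = 140; total = C(22,5) = 26334.
P = 140/26334 = 10/1881 ≈ 0.0053.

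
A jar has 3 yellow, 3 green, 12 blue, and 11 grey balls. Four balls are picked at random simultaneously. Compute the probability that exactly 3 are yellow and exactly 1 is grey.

Unordered draws without replacement: count favorable combinations over C(29,4).
Favorable = C(3,3) · C(3,0) · C(12,0) · C(11,1) = 11; total = C(29,4) = 23751.
P = 11/23751 = 11/23751 ≈ 0.0005.

11/23751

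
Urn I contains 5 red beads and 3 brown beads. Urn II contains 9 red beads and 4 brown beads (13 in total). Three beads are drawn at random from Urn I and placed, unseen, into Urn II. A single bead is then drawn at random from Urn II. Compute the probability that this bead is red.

87/128

Condition on how many of the transferred beads are red (from Urn I: 5 red of 8; then Urn II has 16 total).
  0 red: C(5,0)C(3,3)/C(8,3) = 1/56; then P = 9/16
  1 red: C(5,1)C(3,2)/C(8,3) = 15/56; then P = 10/16
  2 red: C(5,2)C(3,1)/C(8,3) = 15/28; then P = 11/16
  3 red: C(5,3)C(3,0)/C(8,3) = 5/28; then P = 12/16
P(red from Urn II) = 87/128 ≈ 0.6797.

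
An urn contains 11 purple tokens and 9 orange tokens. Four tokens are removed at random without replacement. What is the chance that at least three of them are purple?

Sum the hypergeometric tail for j = 3,…,4 purple tokens.
Favorable = C(11,3)·C(9,1) + C(11,4)·C(9,0) = 1815; total = C(20,4) = 4845.
P = 1815/4845 = 121/323 ≈ 0.3746.

121/323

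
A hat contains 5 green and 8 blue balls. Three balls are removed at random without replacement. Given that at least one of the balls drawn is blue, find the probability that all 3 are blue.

P(all 3 blue) = C(8,3)/C(13,3) = 28/143; P(at least one blue) = 1 − C(5,3)/C(13,3) = 138/143.
Since 'all 3 blue' ⊆ 'at least one blue', P(all 3 | at least one) = 28/143 / 138/143 = 14/69 ≈ 0.2029.

14/69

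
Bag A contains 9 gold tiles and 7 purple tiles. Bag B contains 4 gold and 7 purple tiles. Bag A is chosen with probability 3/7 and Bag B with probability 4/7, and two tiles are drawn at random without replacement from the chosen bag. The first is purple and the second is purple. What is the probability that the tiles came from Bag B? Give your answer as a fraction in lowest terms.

32/43

P(E | Bag A) = 7/40; P(E | Bag B) = 21/55.
P(E) = 3/7·7/40 + 4/7·21/55 = 129/440.
By Bayes' rule, P(Bag B | E) = 12/55 / 129/440 = 32/43 ≈ 0.7442.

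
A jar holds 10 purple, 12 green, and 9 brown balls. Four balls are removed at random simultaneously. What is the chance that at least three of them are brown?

282/4495

Sum the hypergeometric tail for j = 3,…,4 brown balls.
Favorable = C(9,3)·C(22,1) + C(9,4)·C(22,0) = 1974; total = C(31,4) = 31465.
P = 1974/31465 = 282/4495 ≈ 0.0627.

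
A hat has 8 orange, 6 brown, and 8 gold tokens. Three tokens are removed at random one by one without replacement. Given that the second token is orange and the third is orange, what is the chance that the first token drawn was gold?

2/5

P(first=gold and the second token is orange and the third is orange) = (8/22)·(8/21)·(7/20) = 8/165.
P(E) = Σ over first color = 2/55 + 2/55 + 8/165 = 4/33.
By Bayes, P(first=gold | E) = 8/165 / 4/33 = 2/5 ≈ 0.4000.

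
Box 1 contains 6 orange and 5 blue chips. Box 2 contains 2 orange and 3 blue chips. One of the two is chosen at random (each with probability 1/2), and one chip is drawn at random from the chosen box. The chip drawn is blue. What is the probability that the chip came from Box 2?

33/58

P(blue | Box 1) = 5/11; P(blue | Box 2) = 3/5.
P(blue) = 1/2·5/11 + 1/2·3/5 = 29/55.
By Bayes' rule, P(Box 2 | blue) = 3/10 / 29/55 = 33/58 ≈ 0.5690.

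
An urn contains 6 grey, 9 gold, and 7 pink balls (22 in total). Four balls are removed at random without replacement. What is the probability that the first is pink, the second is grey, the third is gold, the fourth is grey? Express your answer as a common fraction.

9/836

Multiply the conditional probability of each draw in order, without replacement, so each draw removes one from its color and from the total.
P = (7/22) · (6/21) · (9/20) · (5/19) = 9/836 ≈ 0.0108.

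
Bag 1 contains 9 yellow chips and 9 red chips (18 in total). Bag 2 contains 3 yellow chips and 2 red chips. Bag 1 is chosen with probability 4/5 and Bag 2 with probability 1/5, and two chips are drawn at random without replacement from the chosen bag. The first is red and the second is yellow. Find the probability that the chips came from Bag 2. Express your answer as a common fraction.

P(E | Bag 1) = 9/34; P(E | Bag 2) = 3/10.
P(E) = 4/5·9/34 + 1/5·3/10 = 231/850.
By Bayes' rule, P(Bag 2 | E) = 3/50 / 231/850 = 17/77 ≈ 0.2208.

17/77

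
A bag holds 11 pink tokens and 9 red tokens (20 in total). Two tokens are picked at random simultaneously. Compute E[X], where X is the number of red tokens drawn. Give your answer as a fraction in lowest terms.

9/10

By linearity of expectation, E[X] = Σ P(draw i is red); by symmetry each draw (even without replacement) has P(red) = 9/20.
E[X] = 2 · 9/20 = 9/10 ≈ 0.9000.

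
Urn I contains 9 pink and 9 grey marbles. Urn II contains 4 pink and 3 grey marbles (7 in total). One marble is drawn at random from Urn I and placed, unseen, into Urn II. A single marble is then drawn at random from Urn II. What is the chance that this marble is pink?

9/16

Condition on how many of the transferred marbles are pink (from Urn I: 9 pink of 18; then Urn II has 8 total).
  0 pink: C(9,0)C(9,1)/C(18,1) = 1/2; then P = 4/8
  1 pink: C(9,1)C(9,0)/C(18,1) = 1/2; then P = 5/8
P(pink from Urn II) = 9/16 ≈ 0.5625.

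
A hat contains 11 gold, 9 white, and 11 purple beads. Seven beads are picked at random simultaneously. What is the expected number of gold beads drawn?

By linearity of expectation, E[X] = Σ P(draw i is gold); by symmetry each draw (even without replacement) has P(gold) = 11/31.
E[X] = 7 · 11/31 = 77/31 ≈ 2.4839.

77/31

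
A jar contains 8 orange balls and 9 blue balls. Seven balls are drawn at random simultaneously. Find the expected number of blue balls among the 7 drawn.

By linearity of expectation, E[X] = Σ P(draw i is blue); by symmetry each draw (even without replacement) has P(blue) = 9/17.
E[X] = 7 · 9/17 = 63/17 ≈ 3.7059.

63/17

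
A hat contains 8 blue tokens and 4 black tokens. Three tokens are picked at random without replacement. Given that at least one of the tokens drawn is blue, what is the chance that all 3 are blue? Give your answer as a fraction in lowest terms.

7/27

P(all 3 blue) = C(8,3)/C(12,3) = 14/55; P(at least one blue) = 1 − C(4,3)/C(12,3) = 54/55.
Since 'all 3 blue' ⊆ 'at least one blue', P(all 3 | at least one) = 14/55 / 54/55 = 7/27 ≈ 0.2593.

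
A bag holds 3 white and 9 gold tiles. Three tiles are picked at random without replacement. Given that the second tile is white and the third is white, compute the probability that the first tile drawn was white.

1/10

P(first=white and the second tile is white and the third is white) = (3/12)·(2/11)·(1/10) = 1/220.
P(E) = Σ over first color = 1/220 + 9/220 = 1/22.
By Bayes, P(first=white | E) = 1/220 / 1/22 = 1/10 ≈ 0.1000.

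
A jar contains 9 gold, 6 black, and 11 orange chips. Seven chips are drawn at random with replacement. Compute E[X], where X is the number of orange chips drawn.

77/26

By linearity of expectation, E[X] = Σ P(draw i is orange); each independent draw has P(orange) = 11/26.
E[X] = 7 · 11/26 = 77/26 ≈ 2.9615.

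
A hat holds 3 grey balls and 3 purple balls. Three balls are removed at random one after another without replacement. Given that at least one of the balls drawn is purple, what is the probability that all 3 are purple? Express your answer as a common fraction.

1/19

P(all 3 purple) = C(3,3)/C(6,3) = 1/20; P(at least one purple) = 1 − C(3,3)/C(6,3) = 19/20.
Since 'all 3 purple' ⊆ 'at least one purple', P(all 3 | at least one) = 1/20 / 19/20 = 1/19 ≈ 0.0526.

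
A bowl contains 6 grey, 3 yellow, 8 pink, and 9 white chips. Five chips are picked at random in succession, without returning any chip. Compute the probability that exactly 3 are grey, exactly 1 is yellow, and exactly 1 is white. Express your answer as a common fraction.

Unordered draws without replacement: count favorable combinations over C(26,5).
Favorable = C(6,3) · C(3,1) · C(8,0) · C(9,1) = 540; total = C(26,5) = 65780.
P = 540/65780 = 27/3289 ≈ 0.0082.

27/3289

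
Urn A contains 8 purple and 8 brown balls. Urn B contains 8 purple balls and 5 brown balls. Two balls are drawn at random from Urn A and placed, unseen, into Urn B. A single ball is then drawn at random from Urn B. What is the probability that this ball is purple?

Condition on how many of the transferred balls are purple (from Urn A: 8 purple of 16; then Urn B has 15 total).
  0 purple: C(8,0)C(8,2)/C(16,2) = 7/30; then P = 8/15
  1 purple: C(8,1)C(8,1)/C(16,2) = 8/15; then P = 9/15
  2 purple: C(8,2)C(8,0)/C(16,2) = 7/30; then P = 10/15
P(purple from Urn B) = 3/5 ≈ 0.6000.

3/5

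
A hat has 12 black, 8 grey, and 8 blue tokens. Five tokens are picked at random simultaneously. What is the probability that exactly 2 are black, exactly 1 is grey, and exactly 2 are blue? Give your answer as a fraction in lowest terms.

88/585

Unordered draws without replacement: count favorable combinations over C(28,5).
Favorable = C(12,2) · C(8,1) · C(8,2) = 14784; total = C(28,5) = 98280.
P = 14784/98280 = 88/585 ≈ 0.1504.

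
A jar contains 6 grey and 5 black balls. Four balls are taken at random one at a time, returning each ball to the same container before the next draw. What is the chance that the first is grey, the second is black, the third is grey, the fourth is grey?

1080/14641

Multiply the conditional probability of each draw in order, with replacement (the composition resets each draw).
P = (6/11) · (5/11) · (6/11) · (6/11) = 1080/14641 ≈ 0.0738.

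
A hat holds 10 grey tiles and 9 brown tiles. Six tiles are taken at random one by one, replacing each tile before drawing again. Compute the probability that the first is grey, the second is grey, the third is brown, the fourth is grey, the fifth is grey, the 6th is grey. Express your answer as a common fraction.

900000/47045881

Multiply the conditional probability of each draw in order, with replacement (the composition resets each draw).
P = (10/19) · (10/19) · (9/19) · (10/19) · (10/19) · (10/19) = 900000/47045881 ≈ 0.0191.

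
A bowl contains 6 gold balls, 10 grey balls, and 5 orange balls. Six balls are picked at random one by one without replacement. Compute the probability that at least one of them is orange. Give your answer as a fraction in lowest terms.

Use the complement: P(at least one orange) = 1 − P(no orange).
P(none) = C(16,6)/C(21,6) = 8008/54264.
So P = 1 − 8008/54264 = 826/969 ≈ 0.8524.

826/969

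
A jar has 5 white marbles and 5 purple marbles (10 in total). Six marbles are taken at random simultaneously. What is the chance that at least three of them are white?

Sum the hypergeometric tail for j = 3,…,5 white marbles.
Favorable = C(5,3)·C(5,3) + C(5,4)·C(5,2) + C(5,5)·C(5,1) = 155; total = C(10,6) = 210.
P = 155/210 = 31/42 ≈ 0.7381.

31/42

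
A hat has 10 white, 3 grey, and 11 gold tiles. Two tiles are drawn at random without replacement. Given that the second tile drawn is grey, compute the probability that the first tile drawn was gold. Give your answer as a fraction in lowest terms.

11/23

P(first=gold and the second tile drawn is grey) = (11/24)·(3/23) = 11/184.
P(the second tile drawn is grey) = Σ over first color = 5/92 + 1/92 + 11/184 = 1/8.
By Bayes, P(first=gold | the second tile drawn is grey) = 11/184 / 1/8 = 11/23 ≈ 0.4783.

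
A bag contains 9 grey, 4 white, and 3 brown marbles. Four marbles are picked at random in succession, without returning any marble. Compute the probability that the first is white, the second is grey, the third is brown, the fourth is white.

Multiply the conditional probability of each draw in order, without replacement, so each draw removes one from its color and from the total.
P = (4/16) · (9/15) · (3/14) · (3/13) = 27/3640 ≈ 0.0074.

27/3640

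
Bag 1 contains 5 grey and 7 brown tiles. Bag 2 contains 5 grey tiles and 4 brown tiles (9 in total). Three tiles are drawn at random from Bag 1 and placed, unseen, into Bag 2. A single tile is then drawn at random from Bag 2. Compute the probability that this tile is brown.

Condition on how many of the transferred tiles are brown (from Bag 1: 7 brown of 12; then Bag 2 has 12 total).
  0 brown: C(7,0)C(5,3)/C(12,3) = 1/22; then P = 4/12
  1 brown: C(7,1)C(5,2)/C(12,3) = 7/22; then P = 5/12
  2 brown: C(7,2)C(5,1)/C(12,3) = 21/44; then P = 6/12
  3 brown: C(7,3)C(5,0)/C(12,3) = 7/44; then P = 7/12
P(brown from Bag 2) = 23/48 ≈ 0.4792.

23/48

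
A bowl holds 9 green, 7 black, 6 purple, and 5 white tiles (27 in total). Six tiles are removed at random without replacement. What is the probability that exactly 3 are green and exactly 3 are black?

98/9867

Unordered draws without replacement: count favorable combinations over C(27,6).
Favorable = C(9,3) · C(7,3) · C(6,0) · C(5,0) = 2940; total = C(27,6) = 296010.
P = 2940/296010 = 98/9867 ≈ 0.0099.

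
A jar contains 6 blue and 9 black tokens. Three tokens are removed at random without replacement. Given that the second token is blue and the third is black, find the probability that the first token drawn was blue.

5/13

P(first=blue and the second token is blue and the third is black) = (6/15)·(5/14)·(9/13) = 9/91.
P(E) = Σ over first color = 9/91 + 72/455 = 9/35.
By Bayes, P(first=blue | E) = 9/91 / 9/35 = 5/13 ≈ 0.3846.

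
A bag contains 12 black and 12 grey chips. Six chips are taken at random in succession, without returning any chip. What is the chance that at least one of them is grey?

434/437

Use the complement: P(at least one grey) = 1 − P(no grey).
P(none) = C(12,6)/C(24,6) = 924/134596.
So P = 1 − 924/134596 = 434/437 ≈ 0.9931.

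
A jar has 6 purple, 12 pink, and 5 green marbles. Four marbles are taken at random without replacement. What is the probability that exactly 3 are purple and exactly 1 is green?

20/1771

Unordered draws without replacement: count favorable combinations over C(23,4).
Favorable = C(6,3) · C(12,0) · C(5,1) = 100; total = C(23,4) = 8855.
P = 100/8855 = 20/1771 ≈ 0.0113.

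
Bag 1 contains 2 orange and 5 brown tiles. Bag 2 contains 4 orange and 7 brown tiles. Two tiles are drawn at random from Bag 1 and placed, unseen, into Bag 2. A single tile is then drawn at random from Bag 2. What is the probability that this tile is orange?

32/91

Condition on how many of the transferred tiles are orange (from Bag 1: 2 orange of 7; then Bag 2 has 13 total).
  0 orange: C(2,0)C(5,2)/C(7,2) = 10/21; then P = 4/13
  1 orange: C(2,1)C(5,1)/C(7,2) = 10/21; then P = 5/13
  2 orange: C(2,2)C(5,0)/C(7,2) = 1/21; then P = 6/13
P(orange from Bag 2) = 32/91 ≈ 0.3516.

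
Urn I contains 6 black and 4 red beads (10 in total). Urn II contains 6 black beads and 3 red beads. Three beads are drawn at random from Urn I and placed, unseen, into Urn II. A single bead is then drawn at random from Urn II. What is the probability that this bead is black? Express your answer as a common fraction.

Condition on how many of the transferred beads are black (from Urn I: 6 black of 10; then Urn II has 12 total).
  0 black: C(6,0)C(4,3)/C(10,3) = 1/30; then P = 6/12
  1 black: C(6,1)C(4,2)/C(10,3) = 3/10; then P = 7/12
  2 black: C(6,2)C(4,1)/C(10,3) = 1/2; then P = 8/12
  3 black: C(6,3)C(4,0)/C(10,3) = 1/6; then P = 9/12
P(black from Urn II) = 13/20 ≈ 0.6500.

13/20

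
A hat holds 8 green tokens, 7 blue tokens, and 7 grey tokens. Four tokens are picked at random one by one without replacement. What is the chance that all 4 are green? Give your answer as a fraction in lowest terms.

2/209

Unordered draws without replacement: count favorable combinations over C(22,4).
Favorable = C(8,4) · C(7,0) · C(7,0) = 70; total = C(22,4) = 7315.
P = 70/7315 = 2/209 ≈ 0.0096.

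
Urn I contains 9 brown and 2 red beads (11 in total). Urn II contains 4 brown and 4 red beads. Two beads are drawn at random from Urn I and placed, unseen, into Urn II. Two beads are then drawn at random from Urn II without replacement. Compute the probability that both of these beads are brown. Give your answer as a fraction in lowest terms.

22/75

Condition on how many of the transferred beads are brown (from Urn I: 9 brown of 11; then Urn II has 10 total).
  0 brown: C(9,0)C(2,2)/C(11,2) = 1/55; then P = C(4,2)/C(10,2) = 2/15
  1 brown: C(9,1)C(2,1)/C(11,2) = 18/55; then P = C(5,2)/C(10,2) = 2/9
  2 brown: C(9,2)C(2,0)/C(11,2) = 36/55; then P = C(6,2)/C(10,2) = 1/3
P(both brown) = 22/75 ≈ 0.2933.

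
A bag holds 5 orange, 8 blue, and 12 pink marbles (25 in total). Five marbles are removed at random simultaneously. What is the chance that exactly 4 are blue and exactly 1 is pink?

Unordered draws without replacement: count favorable combinations over C(25,5).
Favorable = C(5,0) · C(8,4) · C(12,1) = 840; total = C(25,5) = 53130.
P = 840/53130 = 4/253 ≈ 0.0158.

4/253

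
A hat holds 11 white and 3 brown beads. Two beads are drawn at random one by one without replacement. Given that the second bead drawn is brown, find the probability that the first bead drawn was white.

P(first=white and the second bead drawn is brown) = (11/14)·(3/13) = 33/182.
P(the second bead drawn is brown) = Σ over first color = 33/182 + 3/91 = 3/14.
By Bayes, P(first=white | the second bead drawn is brown) = 33/182 / 3/14 = 11/13 ≈ 0.8462.

11/13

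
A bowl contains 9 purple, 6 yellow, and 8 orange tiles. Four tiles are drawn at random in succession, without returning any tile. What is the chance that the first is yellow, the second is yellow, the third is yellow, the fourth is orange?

Multiply the conditional probability of each draw in order, without replacement, so each draw removes one from its color and from the total.
P = (6/23) · (5/22) · (4/21) · (8/20) = 8/1771 ≈ 0.0045.

8/1771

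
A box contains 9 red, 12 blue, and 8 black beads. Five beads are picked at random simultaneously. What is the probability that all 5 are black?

Unordered draws without replacement: count favorable combinations over C(29,5).
Favorable = C(9,0) · C(12,0) · C(8,5) = 56; total = C(29,5) = 118755.
P = 56/118755 = 8/16965 ≈ 0.0005.

8/16965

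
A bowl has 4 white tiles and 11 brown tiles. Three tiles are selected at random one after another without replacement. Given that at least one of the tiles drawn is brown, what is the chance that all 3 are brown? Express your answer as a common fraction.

15/41

P(all 3 brown) = C(11,3)/C(15,3) = 33/91; P(at least one brown) = 1 − C(4,3)/C(15,3) = 451/455.
Since 'all 3 brown' ⊆ 'at least one brown', P(all 3 | at least one) = 33/91 / 451/455 = 15/41 ≈ 0.3659.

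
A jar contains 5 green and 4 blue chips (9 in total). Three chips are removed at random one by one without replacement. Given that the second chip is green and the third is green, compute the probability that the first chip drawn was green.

P(first=green and the second chip is green and the third is green) = (5/9)·(4/8)·(3/7) = 5/42.
P(E) = Σ over first color = 5/42 + 10/63 = 5/18.
By Bayes, P(first=green | E) = 5/42 / 5/18 = 3/7 ≈ 0.4286.

3/7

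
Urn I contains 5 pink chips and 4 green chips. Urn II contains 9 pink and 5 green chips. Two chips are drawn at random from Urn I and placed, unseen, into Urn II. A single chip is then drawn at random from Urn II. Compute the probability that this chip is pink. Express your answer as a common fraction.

91/144

Condition on how many of the transferred chips are pink (from Urn I: 5 pink of 9; then Urn II has 16 total).
  0 pink: C(5,0)C(4,2)/C(9,2) = 1/6; then P = 9/16
  1 pink: C(5,1)C(4,1)/C(9,2) = 5/9; then P = 10/16
  2 pink: C(5,2)C(4,0)/C(9,2) = 5/18; then P = 11/16
P(pink from Urn II) = 91/144 ≈ 0.6319.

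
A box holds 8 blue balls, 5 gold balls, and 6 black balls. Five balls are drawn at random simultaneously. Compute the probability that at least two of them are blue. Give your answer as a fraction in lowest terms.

1421/1938

Sum the hypergeometric tail for j = 2,…,5 blue balls.
Favorable = C(8,2)·C(11,3) + C(8,3)·C(11,2) + C(8,4)·C(11,1) + C(8,5)·C(11,0) = 8526; total = C(19,5) = 11628.
P = 8526/11628 = 1421/1938 ≈ 0.7332.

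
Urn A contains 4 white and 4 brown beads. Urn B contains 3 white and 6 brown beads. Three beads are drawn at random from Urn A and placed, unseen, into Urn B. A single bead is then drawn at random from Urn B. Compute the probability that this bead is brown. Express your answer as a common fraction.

5/8

Condition on how many of the transferred beads are brown (from Urn A: 4 brown of 8; then Urn B has 12 total).
  0 brown: C(4,0)C(4,3)/C(8,3) = 1/14; then P = 6/12
  1 brown: C(4,1)C(4,2)/C(8,3) = 3/7; then P = 7/12
  2 brown: C(4,2)C(4,1)/C(8,3) = 3/7; then P = 8/12
  3 brown: C(4,3)C(4,0)/C(8,3) = 1/14; then P = 9/12
P(brown from Urn B) = 5/8 ≈ 0.6250.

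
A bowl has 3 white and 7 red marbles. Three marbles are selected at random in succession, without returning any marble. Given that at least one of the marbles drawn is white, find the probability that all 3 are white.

1/85

P(all 3 white) = C(3,3)/C(10,3) = 1/120; P(at least one white) = 1 − C(7,3)/C(10,3) = 17/24.
Since 'all 3 white' ⊆ 'at least one white', P(all 3 | at least one) = 1/120 / 17/24 = 1/85 ≈ 0.0118.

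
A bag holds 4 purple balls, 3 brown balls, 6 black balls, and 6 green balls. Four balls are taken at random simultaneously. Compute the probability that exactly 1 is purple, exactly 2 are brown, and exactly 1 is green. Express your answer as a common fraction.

6/323

Unordered draws without replacement: count favorable combinations over C(19,4).
Favorable = C(4,1) · C(3,2) · C(6,0) · C(6,1) = 72; total = C(19,4) = 3876.
P = 72/3876 = 6/323 ≈ 0.0186.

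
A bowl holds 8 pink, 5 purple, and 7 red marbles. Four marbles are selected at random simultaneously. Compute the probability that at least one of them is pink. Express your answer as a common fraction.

290/323

Use the complement: P(at least one pink) = 1 − P(no pink).
P(none) = C(12,4)/C(20,4) = 495/4845.
So P = 1 − 495/4845 = 290/323 ≈ 0.8978.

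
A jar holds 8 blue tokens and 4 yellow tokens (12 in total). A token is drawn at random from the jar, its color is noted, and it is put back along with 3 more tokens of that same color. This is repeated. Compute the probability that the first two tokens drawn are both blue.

After a blue draw the jar holds 11 blue out of 15.
P = (8/12)·(11/15) = 22/45 ≈ 0.4889.

22/45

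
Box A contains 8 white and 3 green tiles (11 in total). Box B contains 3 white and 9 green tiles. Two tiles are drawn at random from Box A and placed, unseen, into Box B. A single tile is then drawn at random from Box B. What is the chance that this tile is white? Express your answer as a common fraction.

Condition on how many of the transferred tiles are white (from Box A: 8 white of 11; then Box B has 14 total).
  0 white: C(8,0)C(3,2)/C(11,2) = 3/55; then P = 3/14
  1 white: C(8,1)C(3,1)/C(11,2) = 24/55; then P = 4/14
  2 white: C(8,2)C(3,0)/C(11,2) = 28/55; then P = 5/14
P(white from Box B) = 7/22 ≈ 0.3182.

7/22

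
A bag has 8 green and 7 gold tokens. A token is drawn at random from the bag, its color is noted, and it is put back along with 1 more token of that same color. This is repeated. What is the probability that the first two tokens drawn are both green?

After a green draw the bag holds 9 green out of 16.
P = (8/15)·(9/16) = 3/10 ≈ 0.3000.

3/10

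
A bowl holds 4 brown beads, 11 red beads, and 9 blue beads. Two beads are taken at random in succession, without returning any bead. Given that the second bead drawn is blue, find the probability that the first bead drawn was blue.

8/23

P(first=blue and the second bead drawn is blue) = (9/24)·(8/23) = 3/23.
P(the second bead drawn is blue) = Σ over first color = 3/46 + 33/184 + 3/23 = 3/8.
By Bayes, P(first=blue | the second bead drawn is blue) = 3/23 / 3/8 = 8/23 ≈ 0.3478.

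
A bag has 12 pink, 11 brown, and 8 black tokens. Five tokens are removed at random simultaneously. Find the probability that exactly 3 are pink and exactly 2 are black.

Unordered draws without replacement: count favorable combinations over C(31,5).
Favorable = C(12,3) · C(11,0) · C(8,2) = 6160; total = C(31,5) = 169911.
P = 6160/169911 = 880/24273 ≈ 0.0363.

880/24273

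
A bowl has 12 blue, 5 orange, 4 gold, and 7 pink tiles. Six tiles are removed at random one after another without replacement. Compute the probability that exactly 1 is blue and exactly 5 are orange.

1/31395

Unordered draws without replacement: count favorable combinations over C(28,6).
Favorable = C(12,1) · C(5,5) · C(4,0) · C(7,0) = 12; total = C(28,6) = 376740.
P = 12/376740 = 1/31395 ≈ 0.0000.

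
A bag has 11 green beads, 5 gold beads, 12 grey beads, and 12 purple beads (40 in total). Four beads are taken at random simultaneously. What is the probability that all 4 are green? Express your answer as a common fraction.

Unordered draws without replacement: count favorable combinations over C(40,4).
Favorable = C(11,4) · C(5,0) · C(12,0) · C(12,0) = 330; total = C(40,4) = 91390.
P = 330/91390 = 33/9139 ≈ 0.0036.

33/9139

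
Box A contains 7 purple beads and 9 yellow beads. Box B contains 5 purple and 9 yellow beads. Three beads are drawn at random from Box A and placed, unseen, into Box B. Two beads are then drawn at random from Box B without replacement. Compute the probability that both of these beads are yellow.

4167/10880

Condition on how many of the transferred beads are yellow (from Box A: 9 yellow of 16; then Box B has 17 total).
  0 yellow: C(9,0)C(7,3)/C(16,3) = 1/16; then P = C(9,2)/C(17,2) = 9/34
  1 yellow: C(9,1)C(7,2)/C(16,3) = 27/80; then P = C(10,2)/C(17,2) = 45/136
  2 yellow: C(9,2)C(7,1)/C(16,3) = 9/20; then P = C(11,2)/C(17,2) = 55/136
  3 yellow: C(9,3)C(7,0)/C(16,3) = 3/20; then P = C(12,2)/C(17,2) = 33/68
P(both yellow) = 4167/10880 ≈ 0.3830.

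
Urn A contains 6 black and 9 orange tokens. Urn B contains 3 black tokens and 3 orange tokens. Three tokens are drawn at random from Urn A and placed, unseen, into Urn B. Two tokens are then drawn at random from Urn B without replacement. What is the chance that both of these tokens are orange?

11/42

Condition on how many of the transferred tokens are orange (from Urn A: 9 orange of 15; then Urn B has 9 total).
  0 orange: C(9,0)C(6,3)/C(15,3) = 4/91; then P = C(3,2)/C(9,2) = 1/12
  1 orange: C(9,1)C(6,2)/C(15,3) = 27/91; then P = C(4,2)/C(9,2) = 1/6
  2 orange: C(9,2)C(6,1)/C(15,3) = 216/455; then P = C(5,2)/C(9,2) = 5/18
  3 orange: C(9,3)C(6,0)/C(15,3) = 12/65; then P = C(6,2)/C(9,2) = 5/12
P(both orange) = 11/42 ≈ 0.2619.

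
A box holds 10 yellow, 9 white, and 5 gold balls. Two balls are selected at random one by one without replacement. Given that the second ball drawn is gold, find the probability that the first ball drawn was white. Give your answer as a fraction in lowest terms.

P(first=white and the second ball drawn is gold) = (9/24)·(5/23) = 15/184.
P(the second ball drawn is gold) = Σ over first color = 25/276 + 15/184 + 5/138 = 5/24.
By Bayes, P(first=white | the second ball drawn is gold) = 15/184 / 5/24 = 9/23 ≈ 0.3913.

9/23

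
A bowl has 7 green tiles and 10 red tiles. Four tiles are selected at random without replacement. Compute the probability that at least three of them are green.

11/68

Sum the hypergeometric tail for j = 3,…,4 green tiles.
Favorable = C(7,3)·C(10,1) + C(7,4)·C(10,0) = 385; total = C(17,4) = 2380.
P = 385/2380 = 11/68 ≈ 0.1618.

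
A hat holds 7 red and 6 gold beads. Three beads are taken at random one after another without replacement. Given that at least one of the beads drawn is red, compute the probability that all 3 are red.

P(all 3 red) = C(7,3)/C(13,3) = 35/286; P(at least one red) = 1 − C(6,3)/C(13,3) = 133/143.
Since 'all 3 red' ⊆ 'at least one red', P(all 3 | at least one) = 35/286 / 133/143 = 5/38 ≈ 0.1316.

5/38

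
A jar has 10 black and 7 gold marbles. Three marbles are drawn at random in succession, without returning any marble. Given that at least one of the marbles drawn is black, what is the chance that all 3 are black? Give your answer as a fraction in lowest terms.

P(all 3 black) = C(10,3)/C(17,3) = 3/17; P(at least one black) = 1 − C(7,3)/C(17,3) = 129/136.
Since 'all 3 black' ⊆ 'at least one black', P(all 3 | at least one) = 3/17 / 129/136 = 8/43 ≈ 0.1860.

8/43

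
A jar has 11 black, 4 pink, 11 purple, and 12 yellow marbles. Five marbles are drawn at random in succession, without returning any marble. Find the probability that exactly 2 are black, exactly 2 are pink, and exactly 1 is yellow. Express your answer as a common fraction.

Unordered draws without replacement: count favorable combinations over C(38,5).
Favorable = C(11,2) · C(4,2) · C(11,0) · C(12,1) = 3960; total = C(38,5) = 501942.
P = 3960/501942 = 660/83657 ≈ 0.0079.

660/83657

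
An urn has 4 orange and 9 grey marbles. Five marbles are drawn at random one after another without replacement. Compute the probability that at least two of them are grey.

Sum the hypergeometric tail for j = 2,…,5 grey marbles.
Favorable = C(9,2)·C(4,3) + C(9,3)·C(4,2) + C(9,4)·C(4,1) + C(9,5)·C(4,0) = 1278; total = C(13,5) = 1287.
P = 1278/1287 = 142/143 ≈ 0.9930.

142/143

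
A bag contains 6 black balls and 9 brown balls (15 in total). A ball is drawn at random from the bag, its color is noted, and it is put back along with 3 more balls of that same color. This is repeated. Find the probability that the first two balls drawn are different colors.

2/5

Either brown then black, or black then brown; after the first draw the total is 18.
P = (9/15)·(6/18) + (6/15)·(9/18) = 2/5 ≈ 0.4000.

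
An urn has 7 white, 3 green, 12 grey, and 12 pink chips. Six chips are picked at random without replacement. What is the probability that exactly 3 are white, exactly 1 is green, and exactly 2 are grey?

315/61132

Unordered draws without replacement: count favorable combinations over C(34,6).
Favorable = C(7,3) · C(3,1) · C(12,2) · C(12,0) = 6930; total = C(34,6) = 1344904.
P = 6930/1344904 = 315/61132 ≈ 0.0052.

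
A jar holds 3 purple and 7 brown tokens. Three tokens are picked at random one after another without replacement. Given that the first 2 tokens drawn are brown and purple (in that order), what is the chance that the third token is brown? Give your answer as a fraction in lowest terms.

3/4

After removing 1 purple, 1 brown, the jar has 6 brown out of 8 remaining.
P(third is brown | given) = 6/8 = 3/4 ≈ 0.7500.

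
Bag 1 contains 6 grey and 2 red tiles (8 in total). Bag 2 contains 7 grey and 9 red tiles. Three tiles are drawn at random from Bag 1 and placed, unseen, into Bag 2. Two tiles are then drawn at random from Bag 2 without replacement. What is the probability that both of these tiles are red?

Condition on how many of the transferred tiles are red (from Bag 1: 2 red of 8; then Bag 2 has 19 total).
  0 red: C(2,0)C(6,3)/C(8,3) = 5/14; then P = C(9,2)/C(19,2) = 4/19
  1 red: C(2,1)C(6,2)/C(8,3) = 15/28; then P = C(10,2)/C(19,2) = 5/19
  2 red: C(2,2)C(6,1)/C(8,3) = 3/28; then P = C(11,2)/C(19,2) = 55/171
P(both red) = 100/399 ≈ 0.2506.

100/399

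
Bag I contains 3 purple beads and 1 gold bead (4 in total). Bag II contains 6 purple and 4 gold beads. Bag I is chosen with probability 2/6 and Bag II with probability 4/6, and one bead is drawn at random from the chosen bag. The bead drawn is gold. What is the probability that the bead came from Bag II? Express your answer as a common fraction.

16/21

P(gold | Bag I) = 1/4; P(gold | Bag II) = 2/5.
P(gold) = 1/3·1/4 + 2/3·2/5 = 7/20.
By Bayes' rule, P(Bag II | gold) = 4/15 / 7/20 = 16/21 ≈ 0.7619.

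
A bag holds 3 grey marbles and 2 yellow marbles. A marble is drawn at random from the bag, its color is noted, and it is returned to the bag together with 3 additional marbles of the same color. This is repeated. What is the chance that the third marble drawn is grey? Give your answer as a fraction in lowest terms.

Sum over the four possibilities for the first two draws (grey/not-grey each), tracking how the grey count and total change by +3 per draw.
P(third is grey) = 3/5 ≈ 0.6000. (In a Pólya urn every draw has the same marginal probability 3/5.)

3/5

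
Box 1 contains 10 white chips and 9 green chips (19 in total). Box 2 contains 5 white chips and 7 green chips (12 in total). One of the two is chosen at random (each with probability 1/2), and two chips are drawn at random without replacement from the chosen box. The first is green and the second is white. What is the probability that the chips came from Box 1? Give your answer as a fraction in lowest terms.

132/265

P(E | Box 1) = 5/19; P(E | Box 2) = 35/132.
P(E) = 1/2·5/19 + 1/2·35/132 = 1325/5016.
By Bayes' rule, P(Box 1 | E) = 5/38 / 1325/5016 = 132/265 ≈ 0.4981.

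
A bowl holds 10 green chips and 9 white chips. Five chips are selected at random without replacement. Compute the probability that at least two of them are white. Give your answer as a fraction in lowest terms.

31/38

Sum the hypergeometric tail for j = 2,…,5 white chips.
Favorable = C(9,2)·C(10,3) + C(9,3)·C(10,2) + C(9,4)·C(10,1) + C(9,5)·C(10,0) = 9486; total = C(19,5) = 11628.
P = 9486/11628 = 31/38 ≈ 0.8158.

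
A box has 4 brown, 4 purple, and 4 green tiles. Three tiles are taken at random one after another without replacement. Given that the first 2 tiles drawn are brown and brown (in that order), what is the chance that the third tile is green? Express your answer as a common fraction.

2/5

After removing 2 brown, the box has 4 green out of 10 remaining.
P(third is green | given) = 4/10 = 2/5 ≈ 0.4000.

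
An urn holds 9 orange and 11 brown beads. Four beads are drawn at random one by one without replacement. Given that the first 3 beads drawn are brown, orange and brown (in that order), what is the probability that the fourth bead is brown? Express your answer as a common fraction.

9/17

After removing 1 orange, 2 brown, the urn has 9 brown out of 17 remaining.
P(fourth is brown | given) = 9/17 ≈ 0.5294.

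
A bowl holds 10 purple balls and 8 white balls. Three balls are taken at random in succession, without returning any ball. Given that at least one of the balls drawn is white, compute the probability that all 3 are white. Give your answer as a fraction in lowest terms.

7/87

P(all 3 white) = C(8,3)/C(18,3) = 7/102; P(at least one white) = 1 − C(10,3)/C(18,3) = 29/34.
Since 'all 3 white' ⊆ 'at least one white', P(all 3 | at least one) = 7/102 / 29/34 = 7/87 ≈ 0.0805.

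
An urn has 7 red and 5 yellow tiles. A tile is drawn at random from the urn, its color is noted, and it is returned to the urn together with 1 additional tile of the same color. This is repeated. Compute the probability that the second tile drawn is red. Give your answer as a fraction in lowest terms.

7/12

Condition on the first draw. If first is red (prob 7/12), second-red has prob (8)/(13); if not (prob 5/12), it has prob 7/(13).
P = (7/12)·(8/13) + (5/12)·(7/13) = 7/12 ≈ 0.5833.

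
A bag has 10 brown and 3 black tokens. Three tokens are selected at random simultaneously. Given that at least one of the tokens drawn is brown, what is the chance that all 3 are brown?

P(all 3 brown) = C(10,3)/C(13,3) = 60/143; P(at least one brown) = 1 − C(3,3)/C(13,3) = 285/286.
Since 'all 3 brown' ⊆ 'at least one brown', P(all 3 | at least one) = 60/143 / 285/286 = 8/19 ≈ 0.4211.

8/19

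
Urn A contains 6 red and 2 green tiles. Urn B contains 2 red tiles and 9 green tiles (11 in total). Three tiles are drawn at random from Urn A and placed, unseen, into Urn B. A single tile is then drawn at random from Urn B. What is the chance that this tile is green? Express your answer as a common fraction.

39/56

Condition on how many of the transferred tiles are green (from Urn A: 2 green of 8; then Urn B has 14 total).
  0 green: C(2,0)C(6,3)/C(8,3) = 5/14; then P = 9/14
  1 green: C(2,1)C(6,2)/C(8,3) = 15/28; then P = 10/14
  2 green: C(2,2)C(6,1)/C(8,3) = 3/28; then P = 11/14
P(green from Urn B) = 39/56 ≈ 0.6964.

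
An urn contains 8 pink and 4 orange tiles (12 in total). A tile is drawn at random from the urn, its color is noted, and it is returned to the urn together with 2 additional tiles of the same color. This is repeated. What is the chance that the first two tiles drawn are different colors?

8/21

Either orange then pink, or pink then orange; after the first draw the total is 14.
P = (4/12)·(8/14) + (8/12)·(4/14) = 8/21 ≈ 0.3810.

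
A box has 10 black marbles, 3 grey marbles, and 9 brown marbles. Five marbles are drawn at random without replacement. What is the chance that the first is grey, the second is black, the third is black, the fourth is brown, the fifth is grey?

9/5852

Multiply the conditional probability of each draw in order, without replacement, so each draw removes one from its color and from the total.
P = (3/22) · (10/21) · (9/20) · (9/19) · (2/18) = 9/5852 ≈ 0.0015.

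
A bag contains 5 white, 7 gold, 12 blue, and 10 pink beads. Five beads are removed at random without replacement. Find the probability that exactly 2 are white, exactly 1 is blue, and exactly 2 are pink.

Unordered draws without replacement: count favorable combinations over C(34,5).
Favorable = C(5,2) · C(7,0) · C(12,1) · C(10,2) = 5400; total = C(34,5) = 278256.
P = 5400/278256 = 225/11594 ≈ 0.0194.

225/11594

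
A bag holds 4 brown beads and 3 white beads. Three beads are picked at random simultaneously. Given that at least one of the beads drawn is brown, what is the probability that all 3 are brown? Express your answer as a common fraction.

2/17

P(all 3 brown) = C(4,3)/C(7,3) = 4/35; P(at least one brown) = 1 − C(3,3)/C(7,3) = 34/35.
Since 'all 3 brown' ⊆ 'at least one brown', P(all 3 | at least one) = 4/35 / 34/35 = 2/17 ≈ 0.1176.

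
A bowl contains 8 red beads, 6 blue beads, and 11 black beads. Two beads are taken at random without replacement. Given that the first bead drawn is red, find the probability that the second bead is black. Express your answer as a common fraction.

11/24

After removing 1 red, the bowl has 11 black out of 24 remaining.
P(second is black | given) = 11/24 ≈ 0.4583.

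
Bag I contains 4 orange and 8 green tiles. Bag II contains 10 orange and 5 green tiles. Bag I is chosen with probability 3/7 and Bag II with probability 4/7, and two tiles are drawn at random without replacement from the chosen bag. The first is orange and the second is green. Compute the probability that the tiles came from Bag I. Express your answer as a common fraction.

42/97

P(E | Bag I) = 8/33; P(E | Bag II) = 5/21.
P(E) = 3/7·8/33 + 4/7·5/21 = 388/1617.
By Bayes' rule, P(Bag I | E) = 8/77 / 388/1617 = 42/97 ≈ 0.4330.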